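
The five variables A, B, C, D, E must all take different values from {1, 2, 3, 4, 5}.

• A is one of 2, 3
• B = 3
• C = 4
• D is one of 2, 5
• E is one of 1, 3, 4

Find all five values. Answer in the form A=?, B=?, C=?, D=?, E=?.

A=2, B=3, C=4, D=5, E=1

B's domain is down to {3}, so B = 3. So A, E can't be 3.
C's domain is down to {4}, so C = 4. So E can't be 4.
E's domain is down to {1}, so E = 1.
A's domain is down to {2}, so A = 2. Eliminate 2 elsewhere: D.
D's domain is down to {5}, so D = 5.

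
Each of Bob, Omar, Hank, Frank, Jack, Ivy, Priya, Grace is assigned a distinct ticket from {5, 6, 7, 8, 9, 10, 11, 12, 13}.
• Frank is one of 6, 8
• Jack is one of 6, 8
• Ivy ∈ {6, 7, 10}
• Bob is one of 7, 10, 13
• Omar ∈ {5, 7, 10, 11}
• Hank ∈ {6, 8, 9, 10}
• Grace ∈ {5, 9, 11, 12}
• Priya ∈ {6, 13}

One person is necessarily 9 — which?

Frank and Jack share exactly the 2 values {6, 8}; by pigeonhole those values go to them, so strike 6, 8 from Hank, Ivy, Priya.
Priya has just one choice, so Priya = 13. Remove 13 from Bob.
The 2 variables Bob and Ivy are confined to {7, 10}, which locks those values in; drop them from Omar, Hank.
So 9 goes to Hank.

Hank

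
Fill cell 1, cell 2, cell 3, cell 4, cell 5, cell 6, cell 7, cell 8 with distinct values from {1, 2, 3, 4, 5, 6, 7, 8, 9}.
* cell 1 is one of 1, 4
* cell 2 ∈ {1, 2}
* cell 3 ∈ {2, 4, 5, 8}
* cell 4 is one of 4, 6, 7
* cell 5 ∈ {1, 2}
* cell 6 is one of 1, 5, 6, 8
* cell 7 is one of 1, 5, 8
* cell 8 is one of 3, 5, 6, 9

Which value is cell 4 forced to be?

cell 2 and cell 5 between them cover only {1, 2} — a naked pair. Remove those values from cell 1, cell 3, cell 6, cell 7.
cell 1 must be 4 (only option left). Strike 4 from cell 3, cell 4.
cell 3 and cell 7 between them cover only {5, 8} — a naked pair. Remove those values from cell 6, cell 8.
cell 6 must be 6 (only option left). So cell 4, cell 8 can't be 6.
So cell 4 = 7.

7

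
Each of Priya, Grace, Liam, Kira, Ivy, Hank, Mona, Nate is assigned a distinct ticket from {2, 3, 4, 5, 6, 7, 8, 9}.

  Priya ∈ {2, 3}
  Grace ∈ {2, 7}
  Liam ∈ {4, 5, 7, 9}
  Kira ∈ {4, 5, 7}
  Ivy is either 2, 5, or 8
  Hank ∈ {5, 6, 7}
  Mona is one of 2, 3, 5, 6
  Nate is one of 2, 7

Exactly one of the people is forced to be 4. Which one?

Kira

The 8 variables draw from only 8 values {2, 3, 4, 5, 6, 7, 8, 9}, so each is used; only Ivy can be 8, hence Ivy = 8.
The 7 still-open variables draw from only 7 values {2, 3, 4, 5, 6, 7, 9}, so each is used; only Liam can be 9, hence Liam = 9.
The 6 still-open variables together cover exactly {2, 3, 4, 5, 6, 7} — 6 values for 6 variables — and 4 appears only in Kira's list, so Kira = 4.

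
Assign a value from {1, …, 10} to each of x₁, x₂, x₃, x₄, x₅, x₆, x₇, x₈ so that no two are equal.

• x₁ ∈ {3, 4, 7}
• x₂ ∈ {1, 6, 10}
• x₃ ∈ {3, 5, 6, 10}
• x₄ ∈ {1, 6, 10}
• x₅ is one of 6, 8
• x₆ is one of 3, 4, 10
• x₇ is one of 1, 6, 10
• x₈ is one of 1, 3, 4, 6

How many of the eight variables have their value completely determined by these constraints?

3

The 8 variables together cover exactly {1, 3, 4, 5, 6, 7, 8, 10} — 8 values for 8 variables — and 5 appears only in x₃'s list, so x₃ = 5.
The 7 still-open variables together cover exactly {1, 3, 4, 6, 7, 8, 10} — 7 values for 7 variables — and 7 appears only in x₁'s list, so x₁ = 7.
The 6 still-open variables draw from only 6 values {1, 3, 4, 6, 8, 10}, so each is used; only x₅ can be 8, hence x₅ = 8.
x₂, x₄, x₇ share exactly the 3 values {1, 6, 10}; by pigeonhole those values go to them, so strike 1, 6, 10 from x₆, x₈.
Determined: x₁=7, x₃=5, x₅=8. The other variables each still have more than one consistent value. That makes 3.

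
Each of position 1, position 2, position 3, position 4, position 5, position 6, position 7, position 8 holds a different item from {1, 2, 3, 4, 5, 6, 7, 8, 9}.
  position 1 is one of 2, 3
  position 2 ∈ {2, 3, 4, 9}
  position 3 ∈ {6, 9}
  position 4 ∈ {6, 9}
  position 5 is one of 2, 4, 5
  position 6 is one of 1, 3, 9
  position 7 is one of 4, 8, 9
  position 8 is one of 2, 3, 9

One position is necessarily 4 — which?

Among the 8 variables, 1 fits only position 6 (and all 8 values in {1, 2, 3, 4, 5, 6, 8, 9} must be used), so position 6 = 1.
Among the 7 still-open variables, 5 fits only position 5 (and all 7 values in {2, 3, 4, 5, 6, 8, 9} must be used), so position 5 = 5.
The 6 still-open variables draw from only 6 values {2, 3, 4, 6, 8, 9}, so each is used; only position 7 can be 8, hence position 7 = 8.
Among the 5 still-open variables, 4 fits only position 2 (and all 5 values in {2, 3, 4, 6, 9} must be used), so position 2 = 4.

position 2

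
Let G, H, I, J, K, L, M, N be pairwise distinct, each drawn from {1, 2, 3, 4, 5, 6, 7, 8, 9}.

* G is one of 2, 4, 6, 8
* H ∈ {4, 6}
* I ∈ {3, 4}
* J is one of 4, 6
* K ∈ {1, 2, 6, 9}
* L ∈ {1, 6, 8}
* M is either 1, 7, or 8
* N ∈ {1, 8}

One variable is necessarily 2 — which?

G

Among the 8 variables, 3 fits only I (and all 8 values in {1, 2, 3, 4, 6, 7, 8, 9} must be used), so I = 3.
The 7 still-open variables draw from only 7 values {1, 2, 4, 6, 7, 8, 9}, so each is used; only M can be 7, hence M = 7.
Among the 6 still-open variables, 9 fits only K (and all 6 values in {1, 2, 4, 6, 8, 9} must be used), so K = 9.
Among the 5 still-open variables, 2 fits only G (and all 5 values in {1, 2, 4, 6, 8} must be used), so G = 2.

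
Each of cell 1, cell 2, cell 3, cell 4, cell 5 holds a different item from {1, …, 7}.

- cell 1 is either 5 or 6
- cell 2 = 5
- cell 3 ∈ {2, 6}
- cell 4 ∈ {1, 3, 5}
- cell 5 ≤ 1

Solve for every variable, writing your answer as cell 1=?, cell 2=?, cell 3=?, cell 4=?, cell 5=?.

cell 2 has just one choice, so cell 2 = 5. Remove 5 from cell 1, cell 4.
cell 5 must be 1 (only option left). Eliminate 1 elsewhere: cell 4.
cell 1 has just one choice, so cell 1 = 6. Strike 6 from cell 3.
cell 3 must be 2 (only option left).
That leaves cell 4 = 3.

cell 1=6, cell 2=5, cell 3=2, cell 4=3, cell 5=1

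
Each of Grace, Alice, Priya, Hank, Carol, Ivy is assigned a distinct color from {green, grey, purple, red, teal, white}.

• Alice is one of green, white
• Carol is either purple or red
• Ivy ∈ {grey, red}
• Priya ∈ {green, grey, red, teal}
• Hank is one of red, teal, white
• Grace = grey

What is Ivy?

Grace has just one choice, so Grace = grey. So Priya, Ivy can't be grey.
So Ivy = red.

red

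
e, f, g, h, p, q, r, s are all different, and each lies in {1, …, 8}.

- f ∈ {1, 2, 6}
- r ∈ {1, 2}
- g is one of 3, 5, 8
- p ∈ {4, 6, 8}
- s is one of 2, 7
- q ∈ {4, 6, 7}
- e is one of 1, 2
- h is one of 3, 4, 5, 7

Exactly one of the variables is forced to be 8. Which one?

p

The 2 variables e and r are confined to {1, 2}, which locks those values in; drop them from f, s.
f must be 6 (only option left). Remove 6 from p, q.
s must be 7 (only option left). Eliminate 7 elsewhere: h, q.
q has just one choice, so q = 4. Strike 4 from h, p.
So 8 goes to p.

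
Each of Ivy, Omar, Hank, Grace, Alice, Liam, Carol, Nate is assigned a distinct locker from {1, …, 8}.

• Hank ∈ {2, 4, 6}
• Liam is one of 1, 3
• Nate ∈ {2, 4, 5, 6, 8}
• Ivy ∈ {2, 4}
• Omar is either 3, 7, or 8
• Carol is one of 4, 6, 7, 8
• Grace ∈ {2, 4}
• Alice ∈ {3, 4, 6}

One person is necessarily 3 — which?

Alice

The 8 variables draw from only 8 values {1, 2, 3, 4, 5, 6, 7, 8}, so each is used; only Liam can be 1, hence Liam = 1.
The 7 still-open variables draw from only 7 values {2, 3, 4, 5, 6, 7, 8}, so each is used; only Nate can be 5, hence Nate = 5.
The 2 variables Ivy and Grace are confined to {2, 4}, which locks those values in; drop them from Hank, Alice, Carol.
Hank must be 6 (only option left). Remove 6 from Alice, Carol.
So 3 goes to Alice.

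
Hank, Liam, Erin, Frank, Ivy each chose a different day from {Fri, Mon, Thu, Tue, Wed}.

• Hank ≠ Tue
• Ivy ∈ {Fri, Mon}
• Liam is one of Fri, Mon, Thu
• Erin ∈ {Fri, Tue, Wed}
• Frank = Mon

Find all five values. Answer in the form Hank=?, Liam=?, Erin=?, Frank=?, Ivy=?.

Hank=Wed, Liam=Thu, Erin=Tue, Frank=Mon, Ivy=Fri

Frank has just one choice, so Frank = Mon. Eliminate Mon elsewhere: Hank, Liam, Ivy.
Ivy has just one choice, so Ivy = Fri. So Hank, Liam, Erin can't be Fri.
That leaves Liam = Thu. So Hank can't be Thu.
Hank has just one choice, so Hank = Wed. So Erin can't be Wed.
That leaves Erin = Tue.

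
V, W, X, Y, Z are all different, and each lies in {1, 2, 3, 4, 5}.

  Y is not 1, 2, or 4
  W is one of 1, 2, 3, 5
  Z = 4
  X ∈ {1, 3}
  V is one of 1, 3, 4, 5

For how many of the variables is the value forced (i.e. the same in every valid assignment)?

Z must be 4 (only option left). Eliminate 4 elsewhere: V.
Among the 4 still-open variables, 2 fits only W (and all 4 values in {1, 2, 3, 5} must be used), so W = 2.
Determined: W=2, Z=4. The other variables each still have more than one consistent value. That makes 2.

2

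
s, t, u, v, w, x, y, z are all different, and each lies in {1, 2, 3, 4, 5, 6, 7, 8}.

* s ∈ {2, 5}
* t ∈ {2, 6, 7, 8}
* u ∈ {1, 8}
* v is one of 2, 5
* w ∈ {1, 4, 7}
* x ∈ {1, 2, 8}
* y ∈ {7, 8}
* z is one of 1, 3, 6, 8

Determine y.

The 8 variables together cover exactly {1, 2, 3, 4, 5, 6, 7, 8} — 8 values for 8 variables — and 3 appears only in z's list, so z = 3.
Among the 7 still-open variables, 4 fits only w (and all 7 values in {1, 2, 4, 5, 6, 7, 8} must be used), so w = 4.
The 6 still-open variables draw from only 6 values {1, 2, 5, 6, 7, 8}, so each is used; only t can be 6, hence t = 6.
Among the 5 still-open variables, 7 fits only y (and all 5 values in {1, 2, 5, 7, 8} must be used), so y = 7.

7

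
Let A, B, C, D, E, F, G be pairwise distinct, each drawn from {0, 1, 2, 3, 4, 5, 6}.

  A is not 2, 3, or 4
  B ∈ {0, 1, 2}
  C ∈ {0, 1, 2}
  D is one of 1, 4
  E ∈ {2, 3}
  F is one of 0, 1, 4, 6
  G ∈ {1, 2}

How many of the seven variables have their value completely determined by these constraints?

4

The 7 variables draw from only 7 values {0, 1, 2, 3, 4, 5, 6}, so each is used; only E can be 3, hence E = 3.
Among the 6 still-open variables, 5 fits only A (and all 6 values in {0, 1, 2, 4, 5, 6} must be used), so A = 5.
Among the 5 still-open variables, 6 fits only F (and all 5 values in {0, 1, 2, 4, 6} must be used), so F = 6.
Among the 4 still-open variables, 4 fits only D (and all 4 values in {0, 1, 2, 4} must be used), so D = 4.
Determined: A=5, D=4, E=3, F=6. The other variables each still have more than one consistent value. That makes 4.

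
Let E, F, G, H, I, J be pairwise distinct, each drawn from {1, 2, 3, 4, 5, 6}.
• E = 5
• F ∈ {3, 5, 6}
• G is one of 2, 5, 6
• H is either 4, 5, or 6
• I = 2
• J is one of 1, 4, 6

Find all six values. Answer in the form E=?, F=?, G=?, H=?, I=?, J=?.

E=5, F=3, G=6, H=4, I=2, J=1

E must be 5 (only option left). Remove 5 from F, G, H.
That leaves I = 2. Remove 2 from G.
That leaves G = 6. Eliminate 6 elsewhere: F, H, J.
H's domain is down to {4}, so H = 4. Strike 4 from J.
J has just one choice, so J = 1.
F's domain is down to {3}, so F = 3.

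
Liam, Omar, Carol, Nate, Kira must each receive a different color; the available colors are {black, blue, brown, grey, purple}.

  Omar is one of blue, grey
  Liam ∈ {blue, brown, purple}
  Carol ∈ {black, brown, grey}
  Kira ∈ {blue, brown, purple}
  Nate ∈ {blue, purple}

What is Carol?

black

The 5 variables draw from only 5 values {black, blue, brown, grey, purple}, so each is used; only Carol can be black, hence Carol = black.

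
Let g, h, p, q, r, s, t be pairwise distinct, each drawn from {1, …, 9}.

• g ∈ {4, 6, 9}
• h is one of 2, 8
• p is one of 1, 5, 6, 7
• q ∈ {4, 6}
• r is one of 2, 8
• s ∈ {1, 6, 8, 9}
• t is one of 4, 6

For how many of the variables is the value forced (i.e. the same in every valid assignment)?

2

The 2 variables h and r are confined to {2, 8}, which locks those values in; drop them from s.
q and t between them cover only {4, 6} — a naked pair. Remove those values from g, p, s.
g must be 9 (only option left). So s can't be 9.
s must be 1 (only option left). Remove 1 from p.
Determined: g=9, s=1. The other variables each still have more than one consistent value. That makes 2.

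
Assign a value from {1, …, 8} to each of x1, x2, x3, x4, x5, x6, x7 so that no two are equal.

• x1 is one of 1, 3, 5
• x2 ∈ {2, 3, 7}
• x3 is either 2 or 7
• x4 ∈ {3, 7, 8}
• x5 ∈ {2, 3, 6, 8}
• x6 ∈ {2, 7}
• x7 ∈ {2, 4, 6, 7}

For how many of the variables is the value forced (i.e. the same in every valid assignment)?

x3 and x6 share exactly the 2 values {2, 7}; by pigeonhole those values go to them, so strike 2, 7 from x2, x4, x5, x7.
x2 must be 3 (only option left). Strike 3 from x1, x4, x5.
That leaves x4 = 8. So x5 can't be 8.
That leaves x5 = 6. Eliminate 6 elsewhere: x7.
x7 must be 4 (only option left).
Determined: x2=3, x4=8, x5=6, x7=4. The other variables each still have more than one consistent value. That makes 4.

4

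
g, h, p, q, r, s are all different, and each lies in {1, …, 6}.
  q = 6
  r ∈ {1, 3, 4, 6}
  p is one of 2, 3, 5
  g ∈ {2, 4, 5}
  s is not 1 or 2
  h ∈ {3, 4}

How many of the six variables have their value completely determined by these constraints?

2

q has just one choice, so q = 6. Strike 6 from r, s.
The 5 still-open variables draw from only 5 values {1, 2, 3, 4, 5}, so each is used; only r can be 1, hence r = 1.
Determined: q=6, r=1. The other variables each still have more than one consistent value. That makes 2.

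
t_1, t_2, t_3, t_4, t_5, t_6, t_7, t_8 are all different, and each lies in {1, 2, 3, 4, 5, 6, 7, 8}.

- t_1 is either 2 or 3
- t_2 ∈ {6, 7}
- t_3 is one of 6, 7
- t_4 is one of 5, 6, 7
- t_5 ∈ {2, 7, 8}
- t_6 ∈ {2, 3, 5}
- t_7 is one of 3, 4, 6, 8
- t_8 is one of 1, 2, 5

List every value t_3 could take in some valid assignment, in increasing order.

The 8 variables together cover exactly {1, 2, 3, 4, 5, 6, 7, 8} — 8 values for 8 variables — and 1 appears only in t_8's list, so t_8 = 1.
Among the 7 still-open variables, 4 fits only t_7 (and all 7 values in {2, 3, 4, 5, 6, 7, 8} must be used), so t_7 = 4.
The 6 still-open variables draw from only 6 values {2, 3, 5, 6, 7, 8}, so each is used; only t_5 can be 8, hence t_5 = 8.
t_2 and t_3 share exactly the 2 values {6, 7}; by pigeonhole those values go to them, so strike 6, 7 from t_4.
t_4's domain is down to {5}, so t_4 = 5. Eliminate 5 elsewhere: t_6.
No further eliminations apply; t_3 can still be any of 6, 7.

6, 7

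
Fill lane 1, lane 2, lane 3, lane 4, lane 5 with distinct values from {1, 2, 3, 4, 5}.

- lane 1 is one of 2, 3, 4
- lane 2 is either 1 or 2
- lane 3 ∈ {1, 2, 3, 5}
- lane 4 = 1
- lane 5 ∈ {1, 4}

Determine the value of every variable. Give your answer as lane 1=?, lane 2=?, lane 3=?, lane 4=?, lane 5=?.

lane 4's domain is down to {1}, so lane 4 = 1. Eliminate 1 elsewhere: lane 2, lane 3, lane 5.
lane 5's domain is down to {4}, so lane 5 = 4. Remove 4 from lane 1.
lane 2's domain is down to {2}, so lane 2 = 2. So lane 1, lane 3 can't be 2.
That leaves lane 1 = 3. Strike 3 from lane 3.
That leaves lane 3 = 5.

lane 1=3, lane 2=2, lane 3=5, lane 4=1, lane 5=4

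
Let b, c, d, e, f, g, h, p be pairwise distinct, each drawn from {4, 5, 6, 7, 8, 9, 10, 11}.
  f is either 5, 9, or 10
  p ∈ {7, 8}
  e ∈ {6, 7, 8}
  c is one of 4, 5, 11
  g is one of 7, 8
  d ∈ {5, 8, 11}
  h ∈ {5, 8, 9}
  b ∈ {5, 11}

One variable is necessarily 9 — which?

h

The 8 variables draw from only 8 values {4, 5, 6, 7, 8, 9, 10, 11}, so each is used; only c can be 4, hence c = 4.
Among the 7 still-open variables, 6 fits only e (and all 7 values in {5, 6, 7, 8, 9, 10, 11} must be used), so e = 6.
Among the 6 still-open variables, 10 fits only f (and all 6 values in {5, 7, 8, 9, 10, 11} must be used), so f = 10.
The 5 still-open variables together cover exactly {5, 7, 8, 9, 11} — 5 values for 5 variables — and 9 appears only in h's list, so h = 9.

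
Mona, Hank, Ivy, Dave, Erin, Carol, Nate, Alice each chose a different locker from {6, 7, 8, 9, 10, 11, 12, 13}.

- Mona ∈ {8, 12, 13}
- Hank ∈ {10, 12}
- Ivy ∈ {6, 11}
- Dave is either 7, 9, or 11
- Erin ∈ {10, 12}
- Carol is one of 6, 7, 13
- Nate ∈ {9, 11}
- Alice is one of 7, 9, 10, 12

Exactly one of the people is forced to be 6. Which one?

Ivy

The 8 variables draw from only 8 values {6, 7, 8, 9, 10, 11, 12, 13}, so each is used; only Mona can be 8, hence Mona = 8.
The 7 still-open variables together cover exactly {6, 7, 9, 10, 11, 12, 13} — 7 values for 7 variables — and 13 appears only in Carol's list, so Carol = 13.
Among the 6 still-open variables, 6 fits only Ivy (and all 6 values in {6, 7, 9, 10, 11, 12} must be used), so Ivy = 6.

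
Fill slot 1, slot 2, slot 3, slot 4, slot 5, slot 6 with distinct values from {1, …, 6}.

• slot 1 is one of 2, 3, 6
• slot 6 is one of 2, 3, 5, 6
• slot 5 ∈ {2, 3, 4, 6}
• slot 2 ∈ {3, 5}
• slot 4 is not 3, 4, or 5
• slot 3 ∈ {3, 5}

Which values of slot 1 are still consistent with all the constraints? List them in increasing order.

The 6 variables together cover exactly {1, 2, 3, 4, 5, 6} — 6 values for 6 variables — and 1 appears only in slot 4's list, so slot 4 = 1.
Among the 5 still-open variables, 4 fits only slot 5 (and all 5 values in {2, 3, 4, 5, 6} must be used), so slot 5 = 4.
The 2 variables slot 2 and slot 3 are confined to {3, 5}, which locks those values in; drop them from slot 1, slot 6.
No further eliminations apply; slot 1 can still be any of 2, 6.

2, 6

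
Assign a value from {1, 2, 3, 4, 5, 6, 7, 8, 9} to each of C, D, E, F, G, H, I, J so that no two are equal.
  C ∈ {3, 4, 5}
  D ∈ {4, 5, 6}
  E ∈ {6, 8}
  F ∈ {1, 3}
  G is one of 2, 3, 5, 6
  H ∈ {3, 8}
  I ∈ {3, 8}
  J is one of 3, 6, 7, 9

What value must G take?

H and I between them cover only {3, 8} — a naked pair. Remove those values from C, E, F, G, J.
E's domain is down to {6}, so E = 6. Remove 6 from D, G, J.
F's domain is down to {1}, so F = 1.
The 2 variables C and D are confined to {4, 5}, which locks those values in; drop them from G.
So G = 2.

2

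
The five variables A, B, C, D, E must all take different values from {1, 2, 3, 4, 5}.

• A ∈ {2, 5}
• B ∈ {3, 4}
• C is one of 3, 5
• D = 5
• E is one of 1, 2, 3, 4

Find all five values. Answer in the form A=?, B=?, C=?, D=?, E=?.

A=2, B=4, C=3, D=5, E=1

D must be 5 (only option left). Eliminate 5 elsewhere: A, C.
A has just one choice, so A = 2. Remove 2 from E.
C's domain is down to {3}, so C = 3. Strike 3 from B, E.
B must be 4 (only option left). Remove 4 from E.
E has just one choice, so E = 1.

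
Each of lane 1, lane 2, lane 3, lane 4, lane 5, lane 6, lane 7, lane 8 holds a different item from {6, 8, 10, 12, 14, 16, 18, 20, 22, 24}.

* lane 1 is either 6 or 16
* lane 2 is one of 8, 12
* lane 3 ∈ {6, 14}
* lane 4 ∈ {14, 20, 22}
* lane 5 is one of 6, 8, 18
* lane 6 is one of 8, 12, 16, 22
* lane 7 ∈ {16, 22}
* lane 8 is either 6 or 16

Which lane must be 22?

Among the 8 variables, 18 fits only lane 5 (and all 8 values in {6, 8, 12, 14, 16, 18, 20, 22} must be used), so lane 5 = 18.
The 7 still-open variables together cover exactly {6, 8, 12, 14, 16, 20, 22} — 7 values for 7 variables — and 20 appears only in lane 4's list, so lane 4 = 20.
The 6 still-open variables draw from only 6 values {6, 8, 12, 14, 16, 22}, so each is used; only lane 3 can be 14, hence lane 3 = 14.
lane 1 and lane 8 share exactly the 2 values {6, 16}; by pigeonhole those values go to them, so strike 6, 16 from lane 6, lane 7.
So 22 goes to lane 7.

lane 7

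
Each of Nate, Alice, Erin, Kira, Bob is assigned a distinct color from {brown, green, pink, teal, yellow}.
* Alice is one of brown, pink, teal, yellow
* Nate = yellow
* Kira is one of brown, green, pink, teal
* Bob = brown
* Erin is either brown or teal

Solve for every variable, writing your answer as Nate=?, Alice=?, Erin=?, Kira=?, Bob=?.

Nate=yellow, Alice=pink, Erin=teal, Kira=green, Bob=brown

Nate's domain is down to {yellow}, so Nate = yellow. Strike yellow from Alice.
Bob must be brown (only option left). So Alice, Erin, Kira can't be brown.
Erin has just one choice, so Erin = teal. Remove teal from Alice, Kira.
That leaves Alice = pink. Remove pink from Kira.
Kira must be green (only option left).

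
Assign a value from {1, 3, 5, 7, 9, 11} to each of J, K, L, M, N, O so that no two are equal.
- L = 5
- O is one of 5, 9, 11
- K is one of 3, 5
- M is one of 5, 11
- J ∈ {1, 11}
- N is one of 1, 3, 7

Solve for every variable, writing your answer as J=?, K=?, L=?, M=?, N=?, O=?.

L must be 5 (only option left). So K, M, O can't be 5.
That leaves M = 11. Eliminate 11 elsewhere: J, O.
That leaves O = 9.
J must be 1 (only option left). Eliminate 1 elsewhere: N.
K has just one choice, so K = 3. Strike 3 from N.
That leaves N = 7.

J=1, K=3, L=5, M=11, N=7, O=9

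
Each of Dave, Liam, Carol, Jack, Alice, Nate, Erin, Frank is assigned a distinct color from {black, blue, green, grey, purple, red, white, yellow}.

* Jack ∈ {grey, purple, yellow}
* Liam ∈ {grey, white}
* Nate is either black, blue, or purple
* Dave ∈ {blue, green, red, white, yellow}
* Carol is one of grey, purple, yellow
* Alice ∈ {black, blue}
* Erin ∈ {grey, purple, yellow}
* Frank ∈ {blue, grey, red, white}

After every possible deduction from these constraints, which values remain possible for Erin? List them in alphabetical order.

The 8 variables together cover exactly {black, blue, green, grey, purple, red, white, yellow} — 8 values for 8 variables — and green appears only in Dave's list, so Dave = green.
Among the 7 still-open variables, red fits only Frank (and all 7 values in {black, blue, grey, purple, red, white, yellow} must be used), so Frank = red.
Among the 6 still-open variables, white fits only Liam (and all 6 values in {black, blue, grey, purple, white, yellow} must be used), so Liam = white.
The 3 variables Carol, Jack, Erin are confined to {grey, purple, yellow}, which locks those values in; drop them from Nate.
No further eliminations apply; Erin can still be any of grey, purple, yellow.

grey, purple, yellow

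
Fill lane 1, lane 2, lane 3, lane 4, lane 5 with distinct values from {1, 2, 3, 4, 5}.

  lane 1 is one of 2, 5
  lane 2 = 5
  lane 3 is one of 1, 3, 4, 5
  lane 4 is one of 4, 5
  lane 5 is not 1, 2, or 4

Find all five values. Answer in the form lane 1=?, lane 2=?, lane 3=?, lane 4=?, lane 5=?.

lane 1=2, lane 2=5, lane 3=1, lane 4=4, lane 5=3

lane 2 has just one choice, so lane 2 = 5. Remove 5 from lane 1, lane 3, lane 4, lane 5.
lane 4 must be 4 (only option left). Eliminate 4 elsewhere: lane 3.
That leaves lane 5 = 3. Remove 3 from lane 3.
lane 1 has just one choice, so lane 1 = 2.
lane 3's domain is down to {1}, so lane 3 = 1.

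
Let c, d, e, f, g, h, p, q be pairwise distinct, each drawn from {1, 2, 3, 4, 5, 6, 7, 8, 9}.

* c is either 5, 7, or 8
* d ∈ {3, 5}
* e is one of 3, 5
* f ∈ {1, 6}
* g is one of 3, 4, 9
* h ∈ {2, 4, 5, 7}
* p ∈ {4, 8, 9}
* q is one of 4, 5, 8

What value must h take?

d and e share exactly the 2 values {3, 5}; by pigeonhole those values go to them, so strike 3, 5 from c, g, h, q.
The 3 variables g, p, q are confined to {4, 8, 9}, which locks those values in; drop them from c, h.
c has just one choice, so c = 7. Eliminate 7 elsewhere: h.
So h = 2.

2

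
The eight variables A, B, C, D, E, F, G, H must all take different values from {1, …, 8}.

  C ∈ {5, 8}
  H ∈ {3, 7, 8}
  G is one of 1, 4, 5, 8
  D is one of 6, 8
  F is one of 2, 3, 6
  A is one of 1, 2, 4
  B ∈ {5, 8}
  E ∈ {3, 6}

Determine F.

Among the 8 variables, 7 fits only H (and all 8 values in {1, 2, 3, 4, 5, 6, 7, 8} must be used), so H = 7.
The 2 variables B and C are confined to {5, 8}, which locks those values in; drop them from D, G.
D has just one choice, so D = 6. Eliminate 6 elsewhere: E, F.
E has just one choice, so E = 3. Strike 3 from F.
So F = 2.

2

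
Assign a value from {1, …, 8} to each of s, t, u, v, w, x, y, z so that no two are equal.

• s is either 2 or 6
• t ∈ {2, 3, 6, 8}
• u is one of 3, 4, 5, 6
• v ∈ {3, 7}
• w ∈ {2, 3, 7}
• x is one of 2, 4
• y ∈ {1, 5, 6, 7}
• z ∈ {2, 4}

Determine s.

6

The 8 variables draw from only 8 values {1, 2, 3, 4, 5, 6, 7, 8}, so each is used; only y can be 1, hence y = 1.
The 7 still-open variables draw from only 7 values {2, 3, 4, 5, 6, 7, 8}, so each is used; only u can be 5, hence u = 5.
Among the 6 still-open variables, 8 fits only t (and all 6 values in {2, 3, 4, 6, 7, 8} must be used), so t = 8.
The 5 still-open variables together cover exactly {2, 3, 4, 6, 7} — 5 values for 5 variables — and 6 appears only in s's list, so s = 6.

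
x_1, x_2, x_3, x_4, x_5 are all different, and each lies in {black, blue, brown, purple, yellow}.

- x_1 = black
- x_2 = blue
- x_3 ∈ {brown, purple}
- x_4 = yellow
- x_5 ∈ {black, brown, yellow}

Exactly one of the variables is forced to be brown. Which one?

x_5

x_1 has just one choice, so x_1 = black. Strike black from x_5.
x_2's domain is down to {blue}, so x_2 = blue.
x_4 has just one choice, so x_4 = yellow. So x_5 can't be yellow.
So brown goes to x_5.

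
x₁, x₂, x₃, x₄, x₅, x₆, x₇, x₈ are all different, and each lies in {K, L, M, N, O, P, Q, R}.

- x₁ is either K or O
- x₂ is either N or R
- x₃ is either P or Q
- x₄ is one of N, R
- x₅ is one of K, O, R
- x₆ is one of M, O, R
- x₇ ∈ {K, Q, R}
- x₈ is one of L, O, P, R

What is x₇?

Q

The 8 variables draw from only 8 values {K, L, M, N, O, P, Q, R}, so each is used; only x₈ can be L, hence x₈ = L.
The 7 still-open variables together cover exactly {K, M, N, O, P, Q, R} — 7 values for 7 variables — and M appears only in x₆'s list, so x₆ = M.
The 6 still-open variables draw from only 6 values {K, N, O, P, Q, R}, so each is used; only x₃ can be P, hence x₃ = P.
Among the 5 still-open variables, Q fits only x₇ (and all 5 values in {K, N, O, Q, R} must be used), so x₇ = Q.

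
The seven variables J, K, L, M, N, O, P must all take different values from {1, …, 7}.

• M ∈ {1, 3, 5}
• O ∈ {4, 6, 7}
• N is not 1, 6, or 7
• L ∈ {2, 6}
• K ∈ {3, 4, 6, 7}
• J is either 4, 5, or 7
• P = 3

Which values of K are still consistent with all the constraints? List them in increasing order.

P has just one choice, so P = 3. Eliminate 3 elsewhere: K, M, N.
The 6 still-open variables draw from only 6 values {1, 2, 4, 5, 6, 7}, so each is used; only M can be 1, hence M = 1.
No further eliminations apply; K can still be any of 4, 6, 7.

4, 6, 7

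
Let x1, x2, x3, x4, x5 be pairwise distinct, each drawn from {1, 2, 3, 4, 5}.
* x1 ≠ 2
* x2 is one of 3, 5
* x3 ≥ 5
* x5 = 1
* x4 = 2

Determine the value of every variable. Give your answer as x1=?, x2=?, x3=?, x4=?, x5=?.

x1=4, x2=3, x3=5, x4=2, x5=1

x3 has just one choice, so x3 = 5. So x1, x2 can't be 5.
x4's domain is down to {2}, so x4 = 2.
x5's domain is down to {1}, so x5 = 1. Strike 1 from x1.
That leaves x2 = 3. So x1 can't be 3.
That leaves x1 = 4.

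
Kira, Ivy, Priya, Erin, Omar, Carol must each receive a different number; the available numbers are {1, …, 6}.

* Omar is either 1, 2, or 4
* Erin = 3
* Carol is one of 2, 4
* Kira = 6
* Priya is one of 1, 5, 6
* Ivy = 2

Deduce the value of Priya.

Kira must be 6 (only option left). Remove 6 from Priya.
Ivy has just one choice, so Ivy = 2. Remove 2 from Omar, Carol.
Erin's domain is down to {3}, so Erin = 3.
Carol's domain is down to {4}, so Carol = 4. Strike 4 from Omar.
Omar has just one choice, so Omar = 1. So Priya can't be 1.
So Priya = 5.

5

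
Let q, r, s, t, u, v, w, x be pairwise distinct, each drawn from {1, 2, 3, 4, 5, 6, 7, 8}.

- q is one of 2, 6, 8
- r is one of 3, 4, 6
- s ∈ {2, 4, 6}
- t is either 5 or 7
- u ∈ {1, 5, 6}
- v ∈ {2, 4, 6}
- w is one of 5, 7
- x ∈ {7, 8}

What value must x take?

8

Among the 8 variables, 1 fits only u (and all 8 values in {1, 2, 3, 4, 5, 6, 7, 8} must be used), so u = 1.
Among the 7 still-open variables, 3 fits only r (and all 7 values in {2, 3, 4, 5, 6, 7, 8} must be used), so r = 3.
t and w between them cover only {5, 7} — a naked pair. Remove those values from x.
So x = 8.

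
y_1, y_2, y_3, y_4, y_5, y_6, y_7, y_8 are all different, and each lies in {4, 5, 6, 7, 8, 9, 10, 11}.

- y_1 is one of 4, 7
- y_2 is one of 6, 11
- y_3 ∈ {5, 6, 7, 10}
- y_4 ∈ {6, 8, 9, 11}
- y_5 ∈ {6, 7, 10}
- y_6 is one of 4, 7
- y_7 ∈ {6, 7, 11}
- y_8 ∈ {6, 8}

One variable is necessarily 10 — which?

Among the 8 variables, 5 fits only y_3 (and all 8 values in {4, 5, 6, 7, 8, 9, 10, 11} must be used), so y_3 = 5.
The 7 still-open variables draw from only 7 values {4, 6, 7, 8, 9, 10, 11}, so each is used; only y_4 can be 9, hence y_4 = 9.
The 6 still-open variables draw from only 6 values {4, 6, 7, 8, 10, 11}, so each is used; only y_8 can be 8, hence y_8 = 8.
The 5 still-open variables draw from only 5 values {4, 6, 7, 10, 11}, so each is used; only y_5 can be 10, hence y_5 = 10.

y_5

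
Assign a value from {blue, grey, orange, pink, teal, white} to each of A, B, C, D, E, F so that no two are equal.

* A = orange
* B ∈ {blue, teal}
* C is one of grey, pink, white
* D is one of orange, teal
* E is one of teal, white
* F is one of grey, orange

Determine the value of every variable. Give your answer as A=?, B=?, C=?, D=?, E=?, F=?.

A=orange, B=blue, C=pink, D=teal, E=white, F=grey

A must be orange (only option left). Eliminate orange elsewhere: D, F.
D has just one choice, so D = teal. Eliminate teal elsewhere: B, E.
E has just one choice, so E = white. So C can't be white.
F's domain is down to {grey}, so F = grey. Remove grey from C.
B's domain is down to {blue}, so B = blue.
That leaves C = pink.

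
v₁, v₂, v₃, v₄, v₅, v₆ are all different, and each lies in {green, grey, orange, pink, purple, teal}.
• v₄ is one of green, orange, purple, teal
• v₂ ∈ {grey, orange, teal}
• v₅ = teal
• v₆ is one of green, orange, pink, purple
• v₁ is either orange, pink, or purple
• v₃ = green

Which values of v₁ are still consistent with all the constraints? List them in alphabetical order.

orange, pink, purple

v₃ must be green (only option left). So v₄, v₆ can't be green.
That leaves v₅ = teal. Eliminate teal elsewhere: v₂, v₄.
The 4 still-open variables draw from only 4 values {grey, orange, pink, purple}, so each is used; only v₂ can be grey, hence v₂ = grey.
No further eliminations apply; v₁ can still be any of orange, pink, purple.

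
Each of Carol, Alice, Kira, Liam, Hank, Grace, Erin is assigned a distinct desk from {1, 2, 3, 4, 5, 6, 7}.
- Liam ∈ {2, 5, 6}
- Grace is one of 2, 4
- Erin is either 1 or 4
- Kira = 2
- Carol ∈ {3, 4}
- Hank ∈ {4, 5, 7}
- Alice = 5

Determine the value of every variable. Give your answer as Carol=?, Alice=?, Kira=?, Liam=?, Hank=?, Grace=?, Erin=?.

Alice has just one choice, so Alice = 5. Eliminate 5 elsewhere: Liam, Hank.
That leaves Kira = 2. Eliminate 2 elsewhere: Liam, Grace.
Liam's domain is down to {6}, so Liam = 6.
That leaves Grace = 4. Strike 4 from Carol, Hank, Erin.
That leaves Erin = 1.
Carol must be 3 (only option left).
Hank must be 7 (only option left).

Carol=3, Alice=5, Kira=2, Liam=6, Hank=7, Grace=4, Erin=1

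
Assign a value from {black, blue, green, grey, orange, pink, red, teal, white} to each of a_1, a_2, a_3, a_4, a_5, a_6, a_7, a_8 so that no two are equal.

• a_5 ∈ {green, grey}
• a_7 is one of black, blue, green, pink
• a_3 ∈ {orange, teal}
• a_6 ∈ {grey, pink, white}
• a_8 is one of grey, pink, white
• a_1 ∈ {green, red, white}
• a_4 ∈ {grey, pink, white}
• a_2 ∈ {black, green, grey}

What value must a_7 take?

blue

a_4, a_6, a_8 between them cover only {grey, pink, white} — a naked triple. Remove those values from a_1, a_2, a_5, a_7.
a_5 has just one choice, so a_5 = green. Remove green from a_1, a_2, a_7.
That leaves a_1 = red.
a_2 must be black (only option left). So a_7 can't be black.
So a_7 = blue.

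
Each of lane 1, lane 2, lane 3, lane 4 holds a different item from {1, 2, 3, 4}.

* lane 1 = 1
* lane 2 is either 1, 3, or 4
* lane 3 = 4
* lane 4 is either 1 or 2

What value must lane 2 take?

3

lane 1's domain is down to {1}, so lane 1 = 1. Strike 1 from lane 2, lane 4.
lane 3 must be 4 (only option left). Remove 4 from lane 2.
So lane 2 = 3.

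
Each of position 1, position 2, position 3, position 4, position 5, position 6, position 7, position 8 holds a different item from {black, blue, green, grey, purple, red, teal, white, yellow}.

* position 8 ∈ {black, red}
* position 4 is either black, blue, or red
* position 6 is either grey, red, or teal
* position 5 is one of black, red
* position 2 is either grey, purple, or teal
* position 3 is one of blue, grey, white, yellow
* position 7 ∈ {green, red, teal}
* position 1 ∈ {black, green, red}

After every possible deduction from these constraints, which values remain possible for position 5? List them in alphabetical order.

black, red

position 5 and position 8 between them cover only {black, red} — a naked pair. Remove those values from position 1, position 4, position 6, position 7.
That leaves position 1 = green. Remove green from position 7.
position 4's domain is down to {blue}, so position 4 = blue. Remove blue from position 3.
position 7 must be teal (only option left). So position 2, position 6 can't be teal.
position 6's domain is down to {grey}, so position 6 = grey. Remove grey from position 2, position 3.
That leaves position 2 = purple.
No further eliminations apply; position 5 can still be any of black, red.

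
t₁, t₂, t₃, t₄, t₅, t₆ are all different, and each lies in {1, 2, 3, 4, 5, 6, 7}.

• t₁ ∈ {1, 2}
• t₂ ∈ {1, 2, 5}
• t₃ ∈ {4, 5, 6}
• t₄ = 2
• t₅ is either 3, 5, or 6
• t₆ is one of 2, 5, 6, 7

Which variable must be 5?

t₄ has just one choice, so t₄ = 2. So t₁, t₂, t₆ can't be 2.
t₁ must be 1 (only option left). Strike 1 from t₂.
So 5 goes to t₂.

t₂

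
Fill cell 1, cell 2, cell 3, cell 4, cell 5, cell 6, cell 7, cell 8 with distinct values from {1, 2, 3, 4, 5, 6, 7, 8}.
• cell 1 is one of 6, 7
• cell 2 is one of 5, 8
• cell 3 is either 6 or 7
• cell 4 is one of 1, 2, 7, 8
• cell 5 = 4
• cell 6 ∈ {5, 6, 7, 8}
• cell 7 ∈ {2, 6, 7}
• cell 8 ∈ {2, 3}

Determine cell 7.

cell 5 must be 4 (only option left).
Among the 7 still-open variables, 1 fits only cell 4 (and all 7 values in {1, 2, 3, 5, 6, 7, 8} must be used), so cell 4 = 1.
The 6 still-open variables together cover exactly {2, 3, 5, 6, 7, 8} — 6 values for 6 variables — and 3 appears only in cell 8's list, so cell 8 = 3.
Among the 5 still-open variables, 2 fits only cell 7 (and all 5 values in {2, 5, 6, 7, 8} must be used), so cell 7 = 2.

2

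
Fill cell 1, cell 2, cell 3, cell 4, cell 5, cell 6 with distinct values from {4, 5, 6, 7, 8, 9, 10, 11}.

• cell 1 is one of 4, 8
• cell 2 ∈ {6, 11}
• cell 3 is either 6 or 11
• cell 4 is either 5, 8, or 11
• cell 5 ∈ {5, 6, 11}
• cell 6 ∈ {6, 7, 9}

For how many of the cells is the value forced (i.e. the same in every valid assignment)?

3

cell 2 and cell 3 share exactly the 2 values {6, 11}; by pigeonhole those values go to them, so strike 6, 11 from cell 4, cell 5, cell 6.
That leaves cell 5 = 5. Remove 5 from cell 4.
That leaves cell 4 = 8. Remove 8 from cell 1.
That leaves cell 1 = 4.
Determined: cell 1=4, cell 4=8, cell 5=5. The other cells each still have more than one consistent value. That makes 3.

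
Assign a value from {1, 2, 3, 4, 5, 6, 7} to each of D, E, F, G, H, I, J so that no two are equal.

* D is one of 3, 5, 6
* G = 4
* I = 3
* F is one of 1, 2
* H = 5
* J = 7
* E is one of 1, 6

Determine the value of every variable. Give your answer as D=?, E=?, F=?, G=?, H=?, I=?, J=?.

G must be 4 (only option left).
H's domain is down to {5}, so H = 5. Eliminate 5 elsewhere: D.
I's domain is down to {3}, so I = 3. Eliminate 3 elsewhere: D.
That leaves J = 7.
D has just one choice, so D = 6. Strike 6 from E.
E's domain is down to {1}, so E = 1. Strike 1 from F.
F must be 2 (only option left).

D=6, E=1, F=2, G=4, H=5, I=3, J=7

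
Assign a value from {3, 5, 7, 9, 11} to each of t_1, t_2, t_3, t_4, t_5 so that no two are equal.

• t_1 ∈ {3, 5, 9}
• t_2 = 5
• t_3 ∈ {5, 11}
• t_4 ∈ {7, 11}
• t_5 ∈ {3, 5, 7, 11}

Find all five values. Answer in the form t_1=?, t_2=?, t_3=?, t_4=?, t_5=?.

t_2 must be 5 (only option left). Eliminate 5 elsewhere: t_1, t_3, t_5.
t_3 must be 11 (only option left). Eliminate 11 elsewhere: t_4, t_5.
That leaves t_4 = 7. Strike 7 from t_5.
t_5 has just one choice, so t_5 = 3. Eliminate 3 elsewhere: t_1.
t_1 has just one choice, so t_1 = 9.

t_1=9, t_2=5, t_3=11, t_4=7, t_5=3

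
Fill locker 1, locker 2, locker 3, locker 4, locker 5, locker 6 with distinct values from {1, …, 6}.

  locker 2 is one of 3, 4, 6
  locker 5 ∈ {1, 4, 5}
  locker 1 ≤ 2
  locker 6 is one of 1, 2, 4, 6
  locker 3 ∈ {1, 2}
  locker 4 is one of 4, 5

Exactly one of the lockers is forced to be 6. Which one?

locker 6

Among the 6 variables, 3 fits only locker 2 (and all 6 values in {1, 2, 3, 4, 5, 6} must be used), so locker 2 = 3.
The 5 still-open variables draw from only 5 values {1, 2, 4, 5, 6}, so each is used; only locker 6 can be 6, hence locker 6 = 6.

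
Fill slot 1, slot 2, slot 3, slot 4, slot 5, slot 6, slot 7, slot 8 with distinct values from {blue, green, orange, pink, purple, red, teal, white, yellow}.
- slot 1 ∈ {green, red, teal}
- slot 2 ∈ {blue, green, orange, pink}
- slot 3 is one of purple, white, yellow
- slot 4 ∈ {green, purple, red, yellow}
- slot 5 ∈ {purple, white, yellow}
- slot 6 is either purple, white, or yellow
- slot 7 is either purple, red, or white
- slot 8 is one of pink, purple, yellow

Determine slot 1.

teal

slot 3, slot 5, slot 6 share exactly the 3 values {purple, white, yellow}; by pigeonhole those values go to them, so strike purple, white, yellow from slot 4, slot 7, slot 8.
slot 7 must be red (only option left). Remove red from slot 1, slot 4.
slot 8's domain is down to {pink}, so slot 8 = pink. Eliminate pink elsewhere: slot 2.
slot 4's domain is down to {green}, so slot 4 = green. Eliminate green elsewhere: slot 1, slot 2.
So slot 1 = teal.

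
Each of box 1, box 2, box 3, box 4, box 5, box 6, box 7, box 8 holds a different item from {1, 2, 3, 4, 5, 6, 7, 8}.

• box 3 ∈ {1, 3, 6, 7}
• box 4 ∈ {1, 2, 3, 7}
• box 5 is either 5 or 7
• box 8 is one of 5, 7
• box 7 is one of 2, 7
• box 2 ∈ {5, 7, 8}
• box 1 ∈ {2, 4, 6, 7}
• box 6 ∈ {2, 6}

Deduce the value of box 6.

6

The 8 variables draw from only 8 values {1, 2, 3, 4, 5, 6, 7, 8}, so each is used; only box 1 can be 4, hence box 1 = 4.
The 7 still-open variables together cover exactly {1, 2, 3, 5, 6, 7, 8} — 7 values for 7 variables — and 8 appears only in box 2's list, so box 2 = 8.
box 5 and box 8 between them cover only {5, 7} — a naked pair. Remove those values from box 3, box 4, box 7.
box 7 must be 2 (only option left). Strike 2 from box 4, box 6.
So box 6 = 6.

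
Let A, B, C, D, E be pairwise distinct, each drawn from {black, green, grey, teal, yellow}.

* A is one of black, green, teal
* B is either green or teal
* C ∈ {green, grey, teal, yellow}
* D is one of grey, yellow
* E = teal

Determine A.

E must be teal (only option left). Eliminate teal elsewhere: A, B, C.
B's domain is down to {green}, so B = green. So A, C can't be green.
So A = black.

black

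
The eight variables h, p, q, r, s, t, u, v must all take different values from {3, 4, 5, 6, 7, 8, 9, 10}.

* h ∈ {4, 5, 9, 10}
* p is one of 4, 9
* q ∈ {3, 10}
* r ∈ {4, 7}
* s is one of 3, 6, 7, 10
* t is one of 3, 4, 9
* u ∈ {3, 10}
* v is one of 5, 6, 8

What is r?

Among the 8 variables, 8 fits only v (and all 8 values in {3, 4, 5, 6, 7, 8, 9, 10} must be used), so v = 8.
Among the 7 still-open variables, 5 fits only h (and all 7 values in {3, 4, 5, 6, 7, 9, 10} must be used), so h = 5.
Among the 6 still-open variables, 6 fits only s (and all 6 values in {3, 4, 6, 7, 9, 10} must be used), so s = 6.
The 5 still-open variables together cover exactly {3, 4, 7, 9, 10} — 5 values for 5 variables — and 7 appears only in r's list, so r = 7.

7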